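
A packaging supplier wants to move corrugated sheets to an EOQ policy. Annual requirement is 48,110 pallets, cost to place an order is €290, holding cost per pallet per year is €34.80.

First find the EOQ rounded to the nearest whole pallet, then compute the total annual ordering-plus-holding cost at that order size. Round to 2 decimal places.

2DS/H = 2·48,110·290/34.8 = 801,833.33
EOQ = √801,833.33 ≈ 895.45 → Q = 895 pallets
Orders/yr = 48,110/895 = 53.754; ordering cost = 53.754 × €290 = €15,588.72
Average inventory = 895/2 = 447.5; holding cost = 447.5 × €34.8 = €15,573.00
Total = €15,588.72 + €15,573.00 = €31,161.72

€31,161.72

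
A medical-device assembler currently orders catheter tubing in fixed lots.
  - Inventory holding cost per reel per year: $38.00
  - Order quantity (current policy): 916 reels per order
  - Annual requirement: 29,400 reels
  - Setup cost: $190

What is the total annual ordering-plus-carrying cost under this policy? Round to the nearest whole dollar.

$23,502

Annual ordering cost = (D/Q)·S = (29,400/916) × 190 = $6,098.25
Annual holding cost  = (Q/2)·H = (916/2) × 38 = $17,404.00
Total = $6,098.25 + $17,404.00 = $23,502.25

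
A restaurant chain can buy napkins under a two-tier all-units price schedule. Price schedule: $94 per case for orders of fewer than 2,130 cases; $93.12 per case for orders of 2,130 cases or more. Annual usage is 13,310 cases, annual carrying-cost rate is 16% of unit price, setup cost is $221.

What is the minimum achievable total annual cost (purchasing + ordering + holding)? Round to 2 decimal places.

H₁ = 16%×$94 = $15.0400;  H₂ = 16%×$93.12 = $14.8992
EOQ₁ = √(2×13,310×221/15.0400) = 625.43  (< 2,130, feasible at tier 1)
EOQ₂ = √(2×13,310×221/14.8992) = 628.37  (< 2,130 → use Q = 2,130 at tier-2 price)
TC(tier 1 (EOQ₁), Q≈625.4) = $1,260,546.41
TC(tier 2, Q≈2,130.0) = $1,256,675.84
Minimum at tier 2: $1,256,675.84

$1,256,675.84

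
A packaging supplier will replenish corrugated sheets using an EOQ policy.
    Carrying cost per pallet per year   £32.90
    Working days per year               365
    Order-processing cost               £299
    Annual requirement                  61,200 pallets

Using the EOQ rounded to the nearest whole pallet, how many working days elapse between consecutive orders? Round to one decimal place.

Q* = √(2·D·S / H) = √(2·61,200·299 / 32.9) = √1,112,389.1 ≈ 1,054.70 → Q = 1,055 pallets
Days between orders = 365 / (D/Q) = 365 / 58.009 ≈ 6.292

6.3 days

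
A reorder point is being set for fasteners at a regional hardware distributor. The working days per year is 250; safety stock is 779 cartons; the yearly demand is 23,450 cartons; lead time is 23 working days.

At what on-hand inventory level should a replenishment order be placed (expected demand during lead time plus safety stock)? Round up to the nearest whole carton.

2,937 cartons

Daily demand d = 23,450 / 250 = 93.800 cartons/day
Demand during lead time = 93.800 × 23 = 2,157.40
Reorder point = 2,157.40 + 779 = 2,936.40 → round up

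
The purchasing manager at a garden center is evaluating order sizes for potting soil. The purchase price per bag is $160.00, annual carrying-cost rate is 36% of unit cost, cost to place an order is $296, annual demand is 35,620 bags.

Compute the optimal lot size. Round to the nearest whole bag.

H = i·C = 0.36 × $160 = $57.6000 per bag-year
EOQ = √(2DS/H) = √(2 × 35,620 × 296 / 57.6)
    = √(366,094.44) ≈ 605.06

605 bags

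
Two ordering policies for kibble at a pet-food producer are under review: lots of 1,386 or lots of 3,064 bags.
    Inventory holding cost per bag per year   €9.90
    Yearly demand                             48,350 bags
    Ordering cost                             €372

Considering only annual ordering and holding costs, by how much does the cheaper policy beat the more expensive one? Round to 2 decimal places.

Annual cost at Q: ordering D·S/Q plus holding Q·H/2.
TC(1,386) = (48,350/1,386)×372 + (1,386/2)×9.9 = €19,837.76
TC(3,064) = (48,350/3,064)×372 + (3,064/2)×9.9 = €21,036.97
Cheaper: Q = 1,386.  Difference = €1,199.21

€1,199.21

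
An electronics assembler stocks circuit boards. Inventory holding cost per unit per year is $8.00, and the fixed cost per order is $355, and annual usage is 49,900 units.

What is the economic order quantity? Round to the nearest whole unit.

Q* = √(2·D·S / H) = √(2·49,900·355 / 8) = √4,428,625.0 ≈ 2,104.43

2,104 units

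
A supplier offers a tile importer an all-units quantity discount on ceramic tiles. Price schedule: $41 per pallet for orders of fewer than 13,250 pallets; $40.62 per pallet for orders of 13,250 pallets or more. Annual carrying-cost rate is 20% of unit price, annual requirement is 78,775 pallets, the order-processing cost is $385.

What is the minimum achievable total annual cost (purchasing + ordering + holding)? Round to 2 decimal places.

$3,252,077.14

H₁ = 20%×$41 = $8.2000;  H₂ = 20%×$40.62 = $8.1240
EOQ₁ = √(2×78,775×385/8.2000) = 2,719.77  (< 13,250, feasible at tier 1)
EOQ₂ = √(2×78,775×385/8.1240) = 2,732.47  (< 13,250 → use Q = 13,250 at tier-2 price)
TC(tier 1 (EOQ₁), Q≈2,719.8) = $3,252,077.14
TC(tier 2, Q≈13,250.0) = $3,255,950.93
Minimum at tier 1 (EOQ₁): $3,252,077.14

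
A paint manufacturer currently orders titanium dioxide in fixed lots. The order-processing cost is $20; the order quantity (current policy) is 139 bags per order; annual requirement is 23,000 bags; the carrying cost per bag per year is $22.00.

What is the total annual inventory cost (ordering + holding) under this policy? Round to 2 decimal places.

Orders/yr = 23,000/139 = 165.468; ordering cost = 165.468 × $20 = $3,309.35
Average inventory = 139/2 = 69.5; holding cost = 69.5 × $22 = $1,529.00
Total = $3,309.35 + $1,529.00 = $4,838.35

$4,838.35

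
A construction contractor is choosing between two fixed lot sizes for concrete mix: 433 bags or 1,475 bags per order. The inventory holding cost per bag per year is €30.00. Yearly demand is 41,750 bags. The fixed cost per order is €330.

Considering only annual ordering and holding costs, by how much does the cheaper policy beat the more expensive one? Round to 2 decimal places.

€6,848.03

For each Q, cost = (D/Q)·S + (Q/2)·H.
TC(433) = (41,750/433)×330 + (433/2)×30 = €38,313.71
TC(1,475) = (41,750/1,475)×330 + (1,475/2)×30 = €31,465.68
|ΔTC| = |€38,313.71 − €31,465.68| = €6,848.03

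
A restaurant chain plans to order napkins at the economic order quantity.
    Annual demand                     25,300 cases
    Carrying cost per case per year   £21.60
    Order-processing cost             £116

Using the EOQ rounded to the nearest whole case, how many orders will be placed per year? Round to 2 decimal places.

48.56 orders per year

Q* = √(2·D·S / H) = √(2·25,300·116 / 21.6) = √271,740.7 ≈ 521.29 → Q = 521
Orders per year = D/Q = 25,300 / 521 = 48.560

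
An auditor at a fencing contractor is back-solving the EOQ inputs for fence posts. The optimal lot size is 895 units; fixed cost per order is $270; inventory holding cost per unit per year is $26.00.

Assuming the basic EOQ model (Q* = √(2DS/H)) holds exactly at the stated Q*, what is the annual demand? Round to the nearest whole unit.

38,568 units per year

From Q* = √(2DS/H) ⇒ Q*² = 2DS/H.
D = Q²H / (2S) = 895² × 26 / (2 × 270) = 38,567.87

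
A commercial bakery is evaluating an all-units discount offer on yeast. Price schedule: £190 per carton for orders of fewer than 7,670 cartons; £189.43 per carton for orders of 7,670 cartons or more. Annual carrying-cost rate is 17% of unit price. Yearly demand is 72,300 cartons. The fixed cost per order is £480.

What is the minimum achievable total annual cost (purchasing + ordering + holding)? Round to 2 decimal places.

£13,784,348.48

H₁ = 17%×£190 = £32.3000;  H₂ = 17%×£189.43 = £32.2031
EOQ₁ = √(2×72,300×480/32.3000) = 1,465.90  (< 7,670, feasible at tier 1)
EOQ₂ = √(2×72,300×480/32.2031) = 1,468.10  (< 7,670 → use Q = 7,670 at tier-2 price)
TC(tier 1 (EOQ₁), Q≈1,465.9) = £13,784,348.48
TC(tier 2, Q≈7,670.0) = £13,823,812.53
Minimum at tier 1 (EOQ₁): £13,784,348.48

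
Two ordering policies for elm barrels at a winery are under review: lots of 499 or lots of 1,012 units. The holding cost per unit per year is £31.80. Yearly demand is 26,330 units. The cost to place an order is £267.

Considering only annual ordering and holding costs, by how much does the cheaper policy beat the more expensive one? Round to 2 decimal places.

For each Q, cost = (D/Q)·S + (Q/2)·H.
TC(499) = (26,330/499)×267 + (499/2)×31.8 = £22,022.50
TC(1,012) = (26,330/1,012)×267 + (1,012/2)×31.8 = £23,037.55
Lots of 499 are cheaper by £1,015.05.

£1,015.05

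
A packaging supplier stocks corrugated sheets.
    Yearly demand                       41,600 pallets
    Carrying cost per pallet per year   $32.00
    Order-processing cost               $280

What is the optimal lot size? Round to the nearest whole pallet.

853 pallets

Q* = √(2·D·S / H) = √(2·41,600·280 / 32) = √728,000.0 ≈ 853.23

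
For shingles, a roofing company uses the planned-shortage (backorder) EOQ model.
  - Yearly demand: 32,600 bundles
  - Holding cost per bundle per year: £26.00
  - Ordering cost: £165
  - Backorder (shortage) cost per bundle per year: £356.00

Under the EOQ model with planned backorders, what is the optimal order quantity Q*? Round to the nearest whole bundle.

666 bundles

Basic EOQ = √(2·32,600·165/26) = 643.249
Backorder adjustment √((H+b)/b) = √((26+356)/356) = 1.0359
Q* = 643.249 × 1.0359 ≈ 666.32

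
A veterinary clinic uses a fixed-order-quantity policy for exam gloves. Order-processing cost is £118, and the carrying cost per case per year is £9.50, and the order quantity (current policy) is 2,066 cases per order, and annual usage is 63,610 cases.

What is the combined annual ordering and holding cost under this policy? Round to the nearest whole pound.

Orders/yr = 63,610/2,066 = 30.789; ordering cost = 30.789 × £118 = £3,633.10
Average inventory = 2,066/2 = 1033; holding cost = 1033 × £9.5 = £9,813.50
Total = £3,633.10 + £9,813.50 = £13,446.60

£13,447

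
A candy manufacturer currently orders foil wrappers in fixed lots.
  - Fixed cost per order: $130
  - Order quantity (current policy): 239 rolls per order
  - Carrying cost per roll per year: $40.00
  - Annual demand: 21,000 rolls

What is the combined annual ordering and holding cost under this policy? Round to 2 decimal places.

$16,202.59

Annual ordering cost = (D/Q)·S = (21,000/239) × 130 = $11,422.59
Annual holding cost  = (Q/2)·H = (239/2) × 40 = $4,780.00
Total = $11,422.59 + $4,780.00 = $16,202.59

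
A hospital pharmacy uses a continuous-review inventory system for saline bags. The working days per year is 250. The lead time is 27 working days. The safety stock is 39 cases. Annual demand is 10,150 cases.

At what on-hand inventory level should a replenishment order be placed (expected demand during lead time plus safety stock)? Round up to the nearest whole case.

1,136 cases

Daily demand d = 10,150 / 250 = 40.600 cases/day
Demand during lead time = 40.600 × 27 = 1,096.20
Reorder point = 1,096.20 + 39 = 1,135.20 → round up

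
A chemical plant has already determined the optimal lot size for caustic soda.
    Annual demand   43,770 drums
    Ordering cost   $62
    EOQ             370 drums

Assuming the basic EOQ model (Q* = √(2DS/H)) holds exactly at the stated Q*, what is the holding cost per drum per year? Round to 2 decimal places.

Since Q* = (2DS/H)^½, squaring gives Q*²·H = 2DS.
H = 2DS / Q² = 2 × 43,770 × 62 / 370² = 39.6456

$39.65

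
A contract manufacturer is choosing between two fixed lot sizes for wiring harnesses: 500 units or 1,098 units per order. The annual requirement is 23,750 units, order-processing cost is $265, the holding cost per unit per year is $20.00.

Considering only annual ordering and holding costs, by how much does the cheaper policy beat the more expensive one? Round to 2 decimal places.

For each Q, cost = (D/Q)·S + (Q/2)·H.
TC(500) = (23,750/500)×265 + (500/2)×20 = $17,587.50
TC(1,098) = (23,750/1,098)×265 + (1,098/2)×20 = $16,712.01
Lots of 1,098 are cheaper by $875.49.

$875.49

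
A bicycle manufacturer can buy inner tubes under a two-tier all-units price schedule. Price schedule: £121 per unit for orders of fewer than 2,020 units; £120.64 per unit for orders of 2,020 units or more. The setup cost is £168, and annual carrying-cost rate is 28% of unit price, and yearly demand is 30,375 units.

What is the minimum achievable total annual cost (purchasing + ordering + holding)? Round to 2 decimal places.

£3,693,970.14

H₁ = 28%×£121 = £33.8800;  H₂ = 28%×£120.64 = £33.7792
EOQ₁ = √(2×30,375×168/33.8800) = 548.85  (< 2,020, feasible at tier 1)
EOQ₂ = √(2×30,375×168/33.7792) = 549.67  (< 2,020 → use Q = 2,020 at tier-2 price)
TC(tier 1 (EOQ₁), Q≈548.9) = £3,693,970.14
TC(tier 2, Q≈2,020.0) = £3,701,083.23
Minimum at tier 1 (EOQ₁): £3,693,970.14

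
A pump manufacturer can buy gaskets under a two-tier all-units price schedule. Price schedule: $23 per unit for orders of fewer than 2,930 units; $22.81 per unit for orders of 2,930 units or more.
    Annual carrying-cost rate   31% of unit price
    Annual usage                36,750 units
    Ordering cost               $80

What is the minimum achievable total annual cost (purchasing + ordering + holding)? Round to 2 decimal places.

H₁ = 31%×$23 = $7.1300;  H₂ = 31%×$22.81 = $7.0711
EOQ₁ = √(2×36,750×80/7.1300) = 908.12  (< 2,930, feasible at tier 1)
EOQ₂ = √(2×36,750×80/7.0711) = 911.90  (< 2,930 → use Q = 2,930 at tier-2 price)
TC(tier 1 (EOQ₁), Q≈908.1) = $851,724.91
TC(tier 2, Q≈2,930.0) = $849,630.07
Minimum at tier 2: $849,630.07

$849,630.07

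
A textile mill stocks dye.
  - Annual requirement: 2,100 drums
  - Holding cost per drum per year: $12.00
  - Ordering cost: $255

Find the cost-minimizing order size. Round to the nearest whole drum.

Optimal lot size Q* = (2 × 2,100 × $255 / $12)^½ ≈ 298.75

299 drums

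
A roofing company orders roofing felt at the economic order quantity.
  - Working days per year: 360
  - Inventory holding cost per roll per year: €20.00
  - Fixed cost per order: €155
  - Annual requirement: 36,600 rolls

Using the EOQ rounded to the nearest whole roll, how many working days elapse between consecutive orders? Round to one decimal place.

7.4 days

EOQ = √(2DS/H) = √(2 × 36,600 × 155 / 20)
    = √(567,300.00) ≈ 753.19 → Q = 753 rolls
Days between orders = 360 / (D/Q) = 360 / 48.606 ≈ 7.407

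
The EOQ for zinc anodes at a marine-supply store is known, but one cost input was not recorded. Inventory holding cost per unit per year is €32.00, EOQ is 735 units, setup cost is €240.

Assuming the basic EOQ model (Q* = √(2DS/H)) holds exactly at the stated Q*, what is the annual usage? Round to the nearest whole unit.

Since Q* = (2DS/H)^½, squaring gives Q*²·H = 2DS.
D = Q²H / (2S) = 735² × 32 / (2 × 240) = 36,015.00

36,015 units per year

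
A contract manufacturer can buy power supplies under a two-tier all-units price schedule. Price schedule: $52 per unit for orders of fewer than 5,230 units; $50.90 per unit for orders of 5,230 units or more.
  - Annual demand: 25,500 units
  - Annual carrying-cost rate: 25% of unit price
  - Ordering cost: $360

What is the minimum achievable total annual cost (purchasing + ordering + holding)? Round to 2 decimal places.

$1,332,981.13

H₁ = 25%×$52 = $13.0000;  H₂ = 25%×$50.90 = $12.7250
EOQ₁ = √(2×25,500×360/13.0000) = 1,188.41  (< 5,230, feasible at tier 1)
EOQ₂ = √(2×25,500×360/12.7250) = 1,201.18  (< 5,230 → use Q = 5,230 at tier-2 price)
TC(tier 1 (EOQ₁), Q≈1,188.4) = $1,341,449.27
TC(tier 2, Q≈5,230.0) = $1,332,981.13
Minimum at tier 2: $1,332,981.13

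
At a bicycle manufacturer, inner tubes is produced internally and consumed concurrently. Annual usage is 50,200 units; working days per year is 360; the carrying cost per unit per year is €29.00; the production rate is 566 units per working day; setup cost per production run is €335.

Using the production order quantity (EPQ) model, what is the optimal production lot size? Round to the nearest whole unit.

d = 50,200/360 = 139.4444 units/day;  effective holding cost H(1 − d/p) = 29·(1 − 139.4444/566) = 21.85532
Q* = √(2DS / H_eff) = √(2·50,200·335 / 21.85532) ≈ 1,240.54

1,241 units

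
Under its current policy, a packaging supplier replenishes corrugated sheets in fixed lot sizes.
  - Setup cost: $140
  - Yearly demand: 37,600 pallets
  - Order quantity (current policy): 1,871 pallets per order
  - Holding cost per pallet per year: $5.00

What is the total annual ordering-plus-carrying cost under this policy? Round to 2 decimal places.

Orders/yr = 37,600/1,871 = 20.096; ordering cost = 20.096 × $140 = $2,813.47
Average inventory = 1,871/2 = 935.5; holding cost = 935.5 × $5 = $4,677.50
Total = $2,813.47 + $4,677.50 = $7,490.97

$7,490.97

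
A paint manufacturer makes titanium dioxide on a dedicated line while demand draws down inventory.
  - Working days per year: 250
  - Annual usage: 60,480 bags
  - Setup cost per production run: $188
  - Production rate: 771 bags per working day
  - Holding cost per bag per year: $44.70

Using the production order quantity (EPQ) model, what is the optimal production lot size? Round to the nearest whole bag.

d = 60,480/250 = 241.9200 bags/day;  effective holding cost H(1 − d/p) = 44.7·(1 − 241.9200/771) = 30.67429
Q* = √(2DS / H_eff) = √(2·60,480·188 / 30.67429) ≈ 861.02

861 bags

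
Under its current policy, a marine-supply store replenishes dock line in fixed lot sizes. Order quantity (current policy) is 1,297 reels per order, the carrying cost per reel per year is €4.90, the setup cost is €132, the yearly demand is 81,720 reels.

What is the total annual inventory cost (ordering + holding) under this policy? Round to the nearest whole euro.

€11,495

Annual ordering cost = (D/Q)·S = (81,720/1,297) × 132 = €8,316.92
Annual holding cost  = (Q/2)·H = (1,297/2) × 4.9 = €3,177.65
Total = €8,316.92 + €3,177.65 = €11,494.57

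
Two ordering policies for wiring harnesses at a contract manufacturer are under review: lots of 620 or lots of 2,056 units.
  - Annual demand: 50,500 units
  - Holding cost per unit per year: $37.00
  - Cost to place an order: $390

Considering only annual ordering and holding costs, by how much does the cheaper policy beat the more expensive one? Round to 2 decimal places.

TC(Q) = (D/Q)S + (Q/2)H
TC(620) = (50,500/620)×390 + (620/2)×37 = $43,236.13
TC(2,056) = (50,500/2,056)×390 + (2,056/2)×37 = $47,615.28
|ΔTC| = |$43,236.13 − $47,615.28| = $4,379.15

$4,379.15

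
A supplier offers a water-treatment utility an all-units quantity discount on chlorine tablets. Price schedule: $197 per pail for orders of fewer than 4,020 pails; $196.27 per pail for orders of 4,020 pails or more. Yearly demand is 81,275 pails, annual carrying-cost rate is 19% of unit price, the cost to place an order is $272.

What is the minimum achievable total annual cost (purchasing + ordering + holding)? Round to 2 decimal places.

$16,032,298.97

H₁ = 19%×$197 = $37.4300;  H₂ = 19%×$196.27 = $37.2913
EOQ₁ = √(2×81,275×272/37.4300) = 1,086.85  (< 4,020, feasible at tier 1)
EOQ₂ = √(2×81,275×272/37.2913) = 1,088.87  (< 4,020 → use Q = 4,020 at tier-2 price)
TC(tier 1 (EOQ₁), Q≈1,086.8) = $16,051,855.65
TC(tier 2, Q≈4,020.0) = $16,032,298.97
Minimum at tier 2: $16,032,298.97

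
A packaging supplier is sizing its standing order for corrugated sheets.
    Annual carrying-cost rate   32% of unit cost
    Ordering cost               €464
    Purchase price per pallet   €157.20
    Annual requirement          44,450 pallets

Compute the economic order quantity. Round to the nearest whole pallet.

906 pallets

H = i·C = 0.32 × €157.2 = €50.3040 per pallet-year
EOQ = √(2DS/H) = √(2 × 44,450 × 464 / 50.304)
    = √(820,006.36) ≈ 905.54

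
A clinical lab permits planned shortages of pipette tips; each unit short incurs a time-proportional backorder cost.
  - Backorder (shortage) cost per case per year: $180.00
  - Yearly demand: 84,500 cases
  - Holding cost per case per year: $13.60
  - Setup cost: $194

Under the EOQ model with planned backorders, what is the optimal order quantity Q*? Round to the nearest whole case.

1,610 cases

Basic EOQ = √(2·84,500·194/13.6) = 1,552.654
Backorder adjustment √((H+b)/b) = √((13.6+180)/180) = 1.0371
Q* = 1,552.654 × 1.0371 ≈ 1,610.24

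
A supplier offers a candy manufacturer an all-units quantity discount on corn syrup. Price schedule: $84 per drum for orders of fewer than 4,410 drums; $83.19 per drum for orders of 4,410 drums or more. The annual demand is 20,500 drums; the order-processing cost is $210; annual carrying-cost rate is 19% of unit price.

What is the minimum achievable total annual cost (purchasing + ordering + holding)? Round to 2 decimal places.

H₁ = 19%×$84 = $15.9600;  H₂ = 19%×$83.19 = $15.8061
EOQ₁ = √(2×20,500×210/15.9600) = 734.49  (< 4,410, feasible at tier 1)
EOQ₂ = √(2×20,500×210/15.8061) = 738.06  (< 4,410 → use Q = 4,410 at tier-2 price)
TC(tier 1 (EOQ₁), Q≈734.5) = $1,733,722.44
TC(tier 2, Q≈4,410.0) = $1,741,223.64
Minimum at tier 1 (EOQ₁): $1,733,722.44

$1,733,722.44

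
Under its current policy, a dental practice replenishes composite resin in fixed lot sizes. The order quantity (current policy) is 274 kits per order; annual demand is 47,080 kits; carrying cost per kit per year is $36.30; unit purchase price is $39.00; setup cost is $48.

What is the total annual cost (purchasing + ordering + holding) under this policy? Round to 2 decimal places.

$1,849,340.69

Orders/yr = 47,080/274 = 171.825; ordering cost = 171.825 × $48 = $8,247.59
Average inventory = 274/2 = 137; holding cost = 137 × $36.3 = $4,973.10
Purchase cost = D·C = 47,080 × 39 = $1,836,120.00
Total = $8,247.59 + $4,973.10 + $1,836,120.00 = $1,849,340.69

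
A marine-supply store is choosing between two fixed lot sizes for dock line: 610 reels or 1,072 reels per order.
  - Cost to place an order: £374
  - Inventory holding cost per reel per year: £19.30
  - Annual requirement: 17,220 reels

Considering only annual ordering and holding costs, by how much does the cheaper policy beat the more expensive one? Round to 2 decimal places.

Annual cost at Q: ordering D·S/Q plus holding Q·H/2.
TC(610) = (17,220/610)×374 + (610/2)×19.3 = £16,444.34
TC(1,072) = (17,220/1,072)×374 + (1,072/2)×19.3 = £16,352.52
|ΔTC| = |£16,444.34 − £16,352.52| = £91.81

£91.81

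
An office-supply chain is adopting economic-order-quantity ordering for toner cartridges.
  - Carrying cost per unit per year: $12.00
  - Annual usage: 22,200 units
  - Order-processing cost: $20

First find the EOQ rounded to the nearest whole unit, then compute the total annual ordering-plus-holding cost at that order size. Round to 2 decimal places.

EOQ = √(2DS/H) = √(2 × 22,200 × 20 / 12)
    = √(74,000.00) ≈ 272.03 → Q = 272 units
Ordering: D/Q × S = 22,200/272 × $20 = $1,632.35
Holding:  Q/2 × H = 272/2 × $12 = $1,632.00
Total = $1,632.35 + $1,632.00 = $3,264.35

$3,264.35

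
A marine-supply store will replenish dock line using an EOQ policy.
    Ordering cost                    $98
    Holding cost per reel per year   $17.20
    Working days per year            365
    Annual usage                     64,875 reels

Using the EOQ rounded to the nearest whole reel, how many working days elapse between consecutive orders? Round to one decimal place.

EOQ = √(2DS/H) = √(2 × 64,875 × 98 / 17.2)
    = √(739,273.26) ≈ 859.81 → Q = 860 reels
Cycle time = (working days × Q)/D = (365 × 860) / 64,875 = 4.839 days

4.8 days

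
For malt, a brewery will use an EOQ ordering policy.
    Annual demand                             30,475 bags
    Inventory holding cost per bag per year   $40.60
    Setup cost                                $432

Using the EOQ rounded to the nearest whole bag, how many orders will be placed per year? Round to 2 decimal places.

Q* = √(2·D·S / H) = √(2·30,475·432 / 40.6) = √648,532.0 ≈ 805.31 → Q = 805
N = D/Q = 30,475/805 ≈ 37.857 orders/yr

37.86 orders per year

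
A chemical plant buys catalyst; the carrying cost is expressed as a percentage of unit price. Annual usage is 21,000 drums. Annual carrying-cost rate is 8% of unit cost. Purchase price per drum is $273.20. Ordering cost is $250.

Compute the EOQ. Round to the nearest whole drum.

693 drums

Carrying cost H = $273.2 × 8% = $21.8560/drum/yr
EOQ = √(2DS/H) = √(2 × 21,000 × 250 / 21.856)
    = √(480,417.28) ≈ 693.12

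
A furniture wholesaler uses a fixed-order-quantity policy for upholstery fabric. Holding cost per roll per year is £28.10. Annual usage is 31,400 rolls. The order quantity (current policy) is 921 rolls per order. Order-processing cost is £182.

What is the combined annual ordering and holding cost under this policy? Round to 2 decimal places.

Ordering: D/Q × S = 31,400/921 × £182 = £6,204.99
Holding:  Q/2 × H = 921/2 × £28.1 = £12,940.05
Total = £6,204.99 + £12,940.05 = £19,145.04

£19,145.04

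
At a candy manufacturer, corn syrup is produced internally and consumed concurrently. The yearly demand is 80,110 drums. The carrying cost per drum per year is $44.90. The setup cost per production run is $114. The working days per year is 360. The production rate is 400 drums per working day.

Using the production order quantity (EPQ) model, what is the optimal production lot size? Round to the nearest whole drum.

Daily demand d = 80,110/360 = 222.528; p = 400; 1 − d/p = 0.44368
EPQ = √(2DS / (H(1 − d/p)))
    = √(2 × 80,110 × 114 / (44.9 × 0.44368)) ≈ 957.53

958 drums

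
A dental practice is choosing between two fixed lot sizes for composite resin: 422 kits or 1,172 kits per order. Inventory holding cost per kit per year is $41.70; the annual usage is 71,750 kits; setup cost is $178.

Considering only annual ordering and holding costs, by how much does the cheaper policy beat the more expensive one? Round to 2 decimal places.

$3,729.53

Annual cost at Q: ordering D·S/Q plus holding Q·H/2.
TC(422) = (71,750/422)×178 + (422/2)×41.7 = $39,062.92
TC(1,172) = (71,750/1,172)×178 + (1,172/2)×41.7 = $35,333.38
Lots of 1,172 are cheaper by $3,729.53.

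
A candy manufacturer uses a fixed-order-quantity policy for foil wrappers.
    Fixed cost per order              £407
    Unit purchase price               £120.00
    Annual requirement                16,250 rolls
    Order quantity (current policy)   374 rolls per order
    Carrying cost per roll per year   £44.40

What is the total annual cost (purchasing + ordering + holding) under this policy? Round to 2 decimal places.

Annual ordering cost = (D/Q)·S = (16,250/374) × 407 = £17,683.82
Annual holding cost  = (Q/2)·H = (374/2) × 44.4 = £8,302.80
Purchase cost = D·C = 16,250 × 120 = £1,950,000.00
Total = £17,683.82 + £8,302.80 + £1,950,000.00 = £1,975,986.62

£1,975,986.62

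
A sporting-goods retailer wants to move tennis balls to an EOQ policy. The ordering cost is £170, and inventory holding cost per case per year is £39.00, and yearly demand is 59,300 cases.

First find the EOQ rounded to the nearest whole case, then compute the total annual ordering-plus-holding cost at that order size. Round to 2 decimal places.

Optimal lot size Q* = (2 × 59,300 × £170 / £39)^½ ≈ 719.01 → Q = 719 cases
Ordering: D/Q × S = 59,300/719 × £170 = £14,020.86
Holding:  Q/2 × H = 719/2 × £39 = £14,020.50
Total = £14,020.86 + £14,020.50 = £28,041.36

£28,041.36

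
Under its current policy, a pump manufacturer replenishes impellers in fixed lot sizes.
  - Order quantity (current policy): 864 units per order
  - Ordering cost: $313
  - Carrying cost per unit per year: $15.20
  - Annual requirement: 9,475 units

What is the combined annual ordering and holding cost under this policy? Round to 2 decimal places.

$9,998.89

Orders/yr = 9,475/864 = 10.966; ordering cost = 10.966 × $313 = $3,432.49
Average inventory = 864/2 = 432; holding cost = 432 × $15.2 = $6,566.40
Total = $3,432.49 + $6,566.40 = $9,998.89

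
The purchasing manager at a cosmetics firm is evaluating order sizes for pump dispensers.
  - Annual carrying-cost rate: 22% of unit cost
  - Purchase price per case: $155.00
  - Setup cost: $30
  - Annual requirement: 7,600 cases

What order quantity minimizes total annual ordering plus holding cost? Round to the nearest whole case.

116 cases

Carrying cost H = $155 × 22% = $34.1000/case/yr
2DS/H = 2·7,600·30/34.1 = 13,372.43
EOQ = √13,372.43 ≈ 115.64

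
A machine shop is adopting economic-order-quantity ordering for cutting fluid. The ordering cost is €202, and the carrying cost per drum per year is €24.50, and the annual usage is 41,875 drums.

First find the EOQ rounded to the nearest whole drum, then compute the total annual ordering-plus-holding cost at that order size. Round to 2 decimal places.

€20,358.75

2DS/H = 2·41,875·202/24.5 = 690,510.20
EOQ = √690,510.20 ≈ 830.97 → Q = 831 drums
Ordering: D/Q × S = 41,875/831 × €202 = €10,179.00
Holding:  Q/2 × H = 831/2 × €24.5 = €10,179.75
Total = €10,179.00 + €10,179.75 = €20,358.75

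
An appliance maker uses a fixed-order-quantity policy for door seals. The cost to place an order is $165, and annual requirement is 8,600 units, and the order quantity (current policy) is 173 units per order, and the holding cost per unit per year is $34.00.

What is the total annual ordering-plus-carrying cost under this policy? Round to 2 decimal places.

Annual ordering cost = (D/Q)·S = (8,600/173) × 165 = $8,202.31
Annual holding cost  = (Q/2)·H = (173/2) × 34 = $2,941.00
Total = $8,202.31 + $2,941.00 = $11,143.31

$11,143.31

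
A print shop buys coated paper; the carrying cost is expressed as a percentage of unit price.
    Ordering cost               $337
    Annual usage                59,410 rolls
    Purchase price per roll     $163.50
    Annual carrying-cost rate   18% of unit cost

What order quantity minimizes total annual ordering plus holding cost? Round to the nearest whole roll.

1,166 rolls

Holding cost per roll per year: H = 18% × $163.5 = $29.4300
Q* = √(2·D·S / H) = √(2·59,410·337 / 29.43) = √1,360,596.0 ≈ 1,166.45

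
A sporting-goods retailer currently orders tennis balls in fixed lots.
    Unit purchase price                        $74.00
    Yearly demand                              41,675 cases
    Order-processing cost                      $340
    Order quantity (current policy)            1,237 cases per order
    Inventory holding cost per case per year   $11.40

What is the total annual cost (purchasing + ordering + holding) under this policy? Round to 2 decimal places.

Orders/yr = 41,675/1,237 = 33.690; ordering cost = 33.690 × $340 = $11,454.73
Average inventory = 1,237/2 = 618.5; holding cost = 618.5 × $11.4 = $7,050.90
Purchase cost = D·C = 41,675 × 74 = $3,083,950.00
Total = $11,454.73 + $7,050.90 + $3,083,950.00 = $3,102,455.63

$3,102,455.63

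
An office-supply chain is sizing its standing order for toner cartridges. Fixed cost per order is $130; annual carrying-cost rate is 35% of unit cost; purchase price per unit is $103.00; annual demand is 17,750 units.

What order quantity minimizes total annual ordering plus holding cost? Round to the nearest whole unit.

H = i·C = 0.35 × $103 = $36.0500 per unit-year
Optimal lot size Q* = (2 × 17,750 × $130 / $36.05)^½ ≈ 357.79

358 units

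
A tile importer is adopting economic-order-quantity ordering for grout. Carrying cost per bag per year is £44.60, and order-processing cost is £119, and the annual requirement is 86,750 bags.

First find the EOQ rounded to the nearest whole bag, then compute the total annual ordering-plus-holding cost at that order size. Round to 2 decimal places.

£30,345.25

Optimal lot size Q* = (2 × 86,750 × £119 / £44.6)^½ ≈ 680.39 → Q = 680 bags
Orders/yr = 86,750/680 = 127.574; ordering cost = 127.574 × £119 = £15,181.25
Average inventory = 680/2 = 340; holding cost = 340 × £44.6 = £15,164.00
Total = £15,181.25 + £15,164.00 = £30,345.25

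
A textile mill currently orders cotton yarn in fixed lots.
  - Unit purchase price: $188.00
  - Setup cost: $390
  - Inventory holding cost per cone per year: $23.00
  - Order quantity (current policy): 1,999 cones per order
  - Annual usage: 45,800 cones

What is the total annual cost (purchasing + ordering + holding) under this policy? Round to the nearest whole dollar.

Ordering: D/Q × S = 45,800/1,999 × $390 = $8,935.47
Holding:  Q/2 × H = 1,999/2 × $23 = $22,988.50
Purchase cost = D·C = 45,800 × 188 = $8,610,400.00
Total = $8,935.47 + $22,988.50 + $8,610,400.00 = $8,642,323.97

$8,642,324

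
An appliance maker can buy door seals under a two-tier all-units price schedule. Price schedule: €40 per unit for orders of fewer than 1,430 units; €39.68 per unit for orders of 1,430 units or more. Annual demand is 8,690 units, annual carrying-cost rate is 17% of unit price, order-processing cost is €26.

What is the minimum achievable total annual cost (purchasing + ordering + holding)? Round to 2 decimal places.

€349,352.94

H₁ = 17%×€40 = €6.8000;  H₂ = 17%×€39.68 = €6.7456
EOQ₁ = √(2×8,690×26/6.8000) = 257.78  (< 1,430, feasible at tier 1)
EOQ₂ = √(2×8,690×26/6.7456) = 258.82  (< 1,430 → use Q = 1,430 at tier-2 price)
TC(tier 1 (EOQ₁), Q≈257.8) = €349,352.94
TC(tier 2, Q≈1,430.0) = €349,800.30
Minimum at tier 1 (EOQ₁): €349,352.94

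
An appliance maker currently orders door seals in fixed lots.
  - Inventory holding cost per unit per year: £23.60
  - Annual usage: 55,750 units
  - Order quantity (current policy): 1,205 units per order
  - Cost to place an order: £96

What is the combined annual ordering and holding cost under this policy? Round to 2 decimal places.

£18,660.49

Orders/yr = 55,750/1,205 = 46.266; ordering cost = 46.266 × £96 = £4,441.49
Average inventory = 1,205/2 = 602.5; holding cost = 602.5 × £23.6 = £14,219.00
Total = £4,441.49 + £14,219.00 = £18,660.49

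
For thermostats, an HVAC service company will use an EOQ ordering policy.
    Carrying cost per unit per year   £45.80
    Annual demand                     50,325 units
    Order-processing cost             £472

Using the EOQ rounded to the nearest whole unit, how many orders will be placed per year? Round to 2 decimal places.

49.44 orders per year

EOQ = √(2DS/H) = √(2 × 50,325 × 472 / 45.8)
    = √(1,037,266.38) ≈ 1,018.46 → Q = 1,018
N = D/Q = 50,325/1,018 ≈ 49.435 orders/yr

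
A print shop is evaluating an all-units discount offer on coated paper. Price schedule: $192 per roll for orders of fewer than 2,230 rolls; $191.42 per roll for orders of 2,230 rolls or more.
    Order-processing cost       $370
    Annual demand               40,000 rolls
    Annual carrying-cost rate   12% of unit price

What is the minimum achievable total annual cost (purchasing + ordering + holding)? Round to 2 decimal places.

H₁ = 12%×$192 = $23.0400;  H₂ = 12%×$191.42 = $22.9704
EOQ₁ = √(2×40,000×370/23.0400) = 1,133.46  (< 2,230, feasible at tier 1)
EOQ₂ = √(2×40,000×370/22.9704) = 1,135.17  (< 2,230 → use Q = 2,230 at tier-2 price)
TC(tier 1 (EOQ₁), Q≈1,133.5) = $7,706,114.82
TC(tier 2, Q≈2,230.0) = $7,689,048.77
Minimum at tier 2: $7,689,048.77

$7,689,048.77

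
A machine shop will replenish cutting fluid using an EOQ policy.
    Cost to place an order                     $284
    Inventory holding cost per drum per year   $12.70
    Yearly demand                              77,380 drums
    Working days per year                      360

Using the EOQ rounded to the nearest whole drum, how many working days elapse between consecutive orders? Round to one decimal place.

Optimal lot size Q* = (2 × 77,380 × $284 / $12.7)^½ ≈ 1,860.32 → Q = 1,860 drums
T = Q/D × 360 days = 1,860/77,380 × 360 = 8.653 days

8.7 days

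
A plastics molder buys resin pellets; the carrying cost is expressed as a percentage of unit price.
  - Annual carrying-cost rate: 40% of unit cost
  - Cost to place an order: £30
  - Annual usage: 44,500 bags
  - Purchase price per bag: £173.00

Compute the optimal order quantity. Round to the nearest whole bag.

H = i·C = 0.4 × £173 = £69.2000 per bag-year
Optimal lot size Q* = (2 × 44,500 × £30 / £69.2)^½ ≈ 196.43

196 bags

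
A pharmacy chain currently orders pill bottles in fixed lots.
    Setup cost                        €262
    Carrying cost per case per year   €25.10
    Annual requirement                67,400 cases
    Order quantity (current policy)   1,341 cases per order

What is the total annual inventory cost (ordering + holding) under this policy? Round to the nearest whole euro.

€29,998

Orders/yr = 67,400/1,341 = 50.261; ordering cost = 50.261 × €262 = €13,168.38
Average inventory = 1,341/2 = 670.5; holding cost = 670.5 × €25.1 = €16,829.55
Total = €13,168.38 + €16,829.55 = €29,997.93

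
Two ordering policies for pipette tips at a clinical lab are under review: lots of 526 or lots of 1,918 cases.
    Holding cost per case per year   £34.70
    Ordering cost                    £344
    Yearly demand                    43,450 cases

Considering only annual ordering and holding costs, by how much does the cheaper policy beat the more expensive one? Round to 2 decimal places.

TC(Q) = (D/Q)S + (Q/2)H
TC(526) = (43,450/526)×344 + (526/2)×34.7 = £37,542.07
TC(1,918) = (43,450/1,918)×344 + (1,918/2)×34.7 = £41,070.21
Lots of 526 are cheaper by £3,528.14.

£3,528.14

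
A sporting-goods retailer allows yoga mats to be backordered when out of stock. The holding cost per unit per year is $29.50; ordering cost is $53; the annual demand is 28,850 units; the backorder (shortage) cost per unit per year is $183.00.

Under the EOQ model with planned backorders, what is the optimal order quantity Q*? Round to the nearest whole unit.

347 units

Basic EOQ = √(2·28,850·53/29.5) = 321.970
Backorder adjustment √((H+b)/b) = √((29.5+183)/183) = 1.0776
Q* = 321.970 × 1.0776 ≈ 346.95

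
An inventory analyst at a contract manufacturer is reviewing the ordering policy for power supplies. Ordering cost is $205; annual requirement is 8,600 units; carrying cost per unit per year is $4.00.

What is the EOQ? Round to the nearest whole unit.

2DS/H = 2·8,600·205/4 = 881,500.00
EOQ = √881,500.00 ≈ 938.88

939 units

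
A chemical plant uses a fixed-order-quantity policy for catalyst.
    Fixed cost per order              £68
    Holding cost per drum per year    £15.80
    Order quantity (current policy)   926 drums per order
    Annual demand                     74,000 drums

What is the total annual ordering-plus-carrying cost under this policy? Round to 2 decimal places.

Orders/yr = 74,000/926 = 79.914; ordering cost = 79.914 × £68 = £5,434.13
Average inventory = 926/2 = 463; holding cost = 463 × £15.8 = £7,315.40
Total = £5,434.13 + £7,315.40 = £12,749.53

£12,749.53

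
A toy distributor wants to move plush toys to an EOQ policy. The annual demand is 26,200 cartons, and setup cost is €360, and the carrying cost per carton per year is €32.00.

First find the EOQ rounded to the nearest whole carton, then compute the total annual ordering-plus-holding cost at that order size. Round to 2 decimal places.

EOQ = √(2DS/H) = √(2 × 26,200 × 360 / 32)
    = √(589,500.00) ≈ 767.79 → Q = 768 cartons
Orders/yr = 26,200/768 = 34.115; ordering cost = 34.115 × €360 = €12,281.25
Average inventory = 768/2 = 384; holding cost = 384 × €32 = €12,288.00
Total = €12,281.25 + €12,288.00 = €24,569.25

€24,569.25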